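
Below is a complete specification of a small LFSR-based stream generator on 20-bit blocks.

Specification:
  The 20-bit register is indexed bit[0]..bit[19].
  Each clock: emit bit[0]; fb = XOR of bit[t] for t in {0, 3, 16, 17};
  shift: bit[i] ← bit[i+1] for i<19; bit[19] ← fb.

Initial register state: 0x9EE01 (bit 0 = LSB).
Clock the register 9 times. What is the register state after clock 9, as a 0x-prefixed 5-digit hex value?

reg_0 = 0x9EE01
clock 1: out=1, reg = 0x4F700
clock 2: out=0, reg = 0x27B80
clock 3: out=0, reg = 0x93DC0
clock 4: out=0, reg = 0xC9EE0
clock 5: out=0, reg = 0x64F70
clock 6: out=0, reg = 0xB27B8
clock 7: out=0, reg = 0xD93DC
clock 8: out=0, reg = 0x6C9EE
clock 9: out=0, reg = 0x364F7

0x364F7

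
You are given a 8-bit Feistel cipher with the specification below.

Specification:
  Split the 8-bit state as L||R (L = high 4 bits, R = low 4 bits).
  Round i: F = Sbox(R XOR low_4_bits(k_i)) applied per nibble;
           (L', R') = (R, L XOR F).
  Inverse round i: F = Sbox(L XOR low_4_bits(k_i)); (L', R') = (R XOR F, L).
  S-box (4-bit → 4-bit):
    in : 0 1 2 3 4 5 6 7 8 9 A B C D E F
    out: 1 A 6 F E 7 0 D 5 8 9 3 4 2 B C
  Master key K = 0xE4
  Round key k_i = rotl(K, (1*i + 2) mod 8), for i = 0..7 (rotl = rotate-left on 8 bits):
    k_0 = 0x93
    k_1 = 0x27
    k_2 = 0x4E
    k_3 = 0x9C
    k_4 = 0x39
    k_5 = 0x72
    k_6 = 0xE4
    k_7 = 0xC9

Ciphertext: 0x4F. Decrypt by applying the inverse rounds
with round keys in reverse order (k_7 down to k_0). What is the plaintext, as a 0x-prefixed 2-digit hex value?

0xFD

s_0 = ciphertext = 0x4F
s_1 = InvRound(s_0, k_7) = 0xD4
s_2 = InvRound(s_1, k_6) = 0xCD
s_3 = InvRound(s_2, k_5) = 0x6C
s_4 = InvRound(s_3, k_4) = 0x06
s_5 = InvRound(s_4, k_3) = 0x20
s_6 = InvRound(s_5, k_2) = 0x42
s_7 = InvRound(s_6, k_1) = 0xD4
s_8 = InvRound(s_7, k_0) = 0xFD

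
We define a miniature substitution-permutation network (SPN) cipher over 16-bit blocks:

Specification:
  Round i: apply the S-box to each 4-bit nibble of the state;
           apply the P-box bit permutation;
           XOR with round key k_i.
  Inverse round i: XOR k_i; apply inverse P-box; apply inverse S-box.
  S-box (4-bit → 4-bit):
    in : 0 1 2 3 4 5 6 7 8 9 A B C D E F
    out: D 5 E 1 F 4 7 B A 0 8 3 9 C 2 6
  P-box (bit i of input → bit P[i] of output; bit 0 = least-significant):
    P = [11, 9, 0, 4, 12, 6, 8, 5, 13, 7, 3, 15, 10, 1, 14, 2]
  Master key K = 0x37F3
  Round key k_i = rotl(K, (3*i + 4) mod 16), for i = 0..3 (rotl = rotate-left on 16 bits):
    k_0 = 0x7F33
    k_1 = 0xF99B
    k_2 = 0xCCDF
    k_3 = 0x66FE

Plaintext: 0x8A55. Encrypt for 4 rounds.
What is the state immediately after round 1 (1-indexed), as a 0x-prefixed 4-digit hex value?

0xFE34

s_0 = plaintext = 0x8A55
s_1 = Round(s_0, k_0) = 0xFE34
s_2 = Round(s_1, k_1) = 0xA308
s_3 = Round(s_2, k_2) = 0xFFEB
s_4 = Round(s_3, k_3) = 0x2C34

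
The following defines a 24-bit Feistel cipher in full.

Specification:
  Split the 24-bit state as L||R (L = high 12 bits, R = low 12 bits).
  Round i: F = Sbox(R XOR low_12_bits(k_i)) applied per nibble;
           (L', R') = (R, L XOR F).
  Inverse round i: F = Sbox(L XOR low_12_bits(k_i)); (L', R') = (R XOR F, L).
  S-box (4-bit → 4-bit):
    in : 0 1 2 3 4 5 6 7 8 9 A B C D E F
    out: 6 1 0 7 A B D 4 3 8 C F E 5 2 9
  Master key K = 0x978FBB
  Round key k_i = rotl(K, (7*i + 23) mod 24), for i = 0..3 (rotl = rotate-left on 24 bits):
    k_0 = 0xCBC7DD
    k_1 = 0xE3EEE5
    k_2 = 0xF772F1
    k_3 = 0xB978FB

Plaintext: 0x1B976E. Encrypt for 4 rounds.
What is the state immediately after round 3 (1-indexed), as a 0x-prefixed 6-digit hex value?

s_0 = plaintext = 0x1B976E
s_1 = Round(s_0, k_0) = 0x76E74E
s_2 = Round(s_1, k_1) = 0x74EFA1
s_3 = Round(s_2, k_2) = 0xFA12F8
s_4 = Round(s_3, k_3) = 0x2F83C6

0xFA12F8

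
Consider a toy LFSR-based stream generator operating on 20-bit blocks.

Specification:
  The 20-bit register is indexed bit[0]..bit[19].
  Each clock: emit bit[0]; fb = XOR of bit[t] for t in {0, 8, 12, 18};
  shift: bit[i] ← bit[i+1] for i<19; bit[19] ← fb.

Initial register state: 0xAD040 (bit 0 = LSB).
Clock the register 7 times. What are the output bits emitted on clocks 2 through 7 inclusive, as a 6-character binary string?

reg_0 = 0xAD040
clock 1: out=0, reg = 0xD6820
clock 2: out=0, reg = 0xEB410
clock 3: out=0, reg = 0x75A08
clock 4: out=0, reg = 0x3AD04
clock 5: out=0, reg = 0x9D682
clock 6: out=0, reg = 0xCEB41
clock 7: out=1, reg = 0xE75A0

000001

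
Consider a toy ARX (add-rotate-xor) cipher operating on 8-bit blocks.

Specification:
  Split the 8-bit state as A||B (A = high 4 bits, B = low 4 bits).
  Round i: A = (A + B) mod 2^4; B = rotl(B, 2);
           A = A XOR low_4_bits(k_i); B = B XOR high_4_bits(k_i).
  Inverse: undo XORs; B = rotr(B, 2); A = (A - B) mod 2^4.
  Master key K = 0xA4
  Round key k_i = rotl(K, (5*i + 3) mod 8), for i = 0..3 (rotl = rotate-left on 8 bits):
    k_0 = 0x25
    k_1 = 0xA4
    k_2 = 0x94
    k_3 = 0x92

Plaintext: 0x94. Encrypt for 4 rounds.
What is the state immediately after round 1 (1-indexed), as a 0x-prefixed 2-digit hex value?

0x83

s_0 = plaintext = 0x94
s_1 = Round(s_0, k_0) = 0x83
s_2 = Round(s_1, k_1) = 0xF6
s_3 = Round(s_2, k_2) = 0x10
s_4 = Round(s_3, k_3) = 0x39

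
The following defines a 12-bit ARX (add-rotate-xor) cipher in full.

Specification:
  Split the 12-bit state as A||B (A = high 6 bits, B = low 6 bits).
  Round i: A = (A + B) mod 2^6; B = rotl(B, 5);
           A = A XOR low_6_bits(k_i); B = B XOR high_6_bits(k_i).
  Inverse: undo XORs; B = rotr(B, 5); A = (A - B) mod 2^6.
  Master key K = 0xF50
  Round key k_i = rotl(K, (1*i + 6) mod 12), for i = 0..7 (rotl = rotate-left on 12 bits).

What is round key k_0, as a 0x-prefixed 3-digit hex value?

0x43D

K = 0xF50
k_0 = rotl(K, (1*0+6) mod 12) = rotl(K, 6) = 0x43D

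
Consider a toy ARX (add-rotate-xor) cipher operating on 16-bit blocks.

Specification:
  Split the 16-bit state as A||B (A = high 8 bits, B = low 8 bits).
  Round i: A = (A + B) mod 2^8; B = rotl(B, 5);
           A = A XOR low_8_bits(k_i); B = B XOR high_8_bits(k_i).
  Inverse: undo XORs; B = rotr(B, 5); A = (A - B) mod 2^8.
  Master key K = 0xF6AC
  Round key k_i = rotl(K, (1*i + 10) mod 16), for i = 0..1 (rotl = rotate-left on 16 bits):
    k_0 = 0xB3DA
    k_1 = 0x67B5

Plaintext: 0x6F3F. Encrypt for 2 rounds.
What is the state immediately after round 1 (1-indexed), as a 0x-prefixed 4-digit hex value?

s_0 = plaintext = 0x6F3F
s_1 = Round(s_0, k_0) = 0x7454
s_2 = Round(s_1, k_1) = 0x7DED

0x7454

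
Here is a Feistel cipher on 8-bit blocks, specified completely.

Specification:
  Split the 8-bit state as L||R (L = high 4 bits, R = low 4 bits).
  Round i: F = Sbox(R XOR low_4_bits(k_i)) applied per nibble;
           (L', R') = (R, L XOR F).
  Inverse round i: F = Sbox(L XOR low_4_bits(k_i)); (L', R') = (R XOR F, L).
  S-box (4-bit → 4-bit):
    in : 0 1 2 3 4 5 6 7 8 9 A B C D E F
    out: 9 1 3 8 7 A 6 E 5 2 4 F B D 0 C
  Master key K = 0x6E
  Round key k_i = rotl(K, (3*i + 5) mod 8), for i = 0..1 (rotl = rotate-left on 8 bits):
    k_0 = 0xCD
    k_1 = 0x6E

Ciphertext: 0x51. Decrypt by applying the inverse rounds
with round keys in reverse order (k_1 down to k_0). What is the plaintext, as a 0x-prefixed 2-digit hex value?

s_0 = ciphertext = 0x51
s_1 = InvRound(s_0, k_1) = 0xE5
s_2 = InvRound(s_1, k_0) = 0xDE

0xDE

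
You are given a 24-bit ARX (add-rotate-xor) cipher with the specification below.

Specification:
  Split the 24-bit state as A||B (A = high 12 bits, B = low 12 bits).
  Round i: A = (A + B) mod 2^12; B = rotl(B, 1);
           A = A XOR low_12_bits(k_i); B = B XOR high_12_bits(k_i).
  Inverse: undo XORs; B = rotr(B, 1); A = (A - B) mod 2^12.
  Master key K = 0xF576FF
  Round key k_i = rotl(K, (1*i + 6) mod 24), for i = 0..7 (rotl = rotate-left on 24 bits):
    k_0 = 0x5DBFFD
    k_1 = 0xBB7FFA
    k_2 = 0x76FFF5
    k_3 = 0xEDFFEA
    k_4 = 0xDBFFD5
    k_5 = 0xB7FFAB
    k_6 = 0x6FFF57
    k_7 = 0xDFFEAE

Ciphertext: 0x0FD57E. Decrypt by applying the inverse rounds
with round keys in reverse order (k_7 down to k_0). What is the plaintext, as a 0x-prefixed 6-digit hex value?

0x5BD2F5

s_0 = ciphertext = 0x0FD57E
s_1 = InvRound(s_0, k_7) = 0x213C40
s_2 = InvRound(s_1, k_6) = 0xFE5D5F
s_3 = InvRound(s_2, k_5) = 0xD3E310
s_4 = InvRound(s_3, k_4) = 0x394F57
s_5 = InvRound(s_4, k_3) = 0xBBA0C4
s_6 = InvRound(s_5, k_2) = 0x87ABD5
s_7 = InvRound(s_6, k_1) = 0x74F031
s_8 = InvRound(s_7, k_0) = 0x5BD2F5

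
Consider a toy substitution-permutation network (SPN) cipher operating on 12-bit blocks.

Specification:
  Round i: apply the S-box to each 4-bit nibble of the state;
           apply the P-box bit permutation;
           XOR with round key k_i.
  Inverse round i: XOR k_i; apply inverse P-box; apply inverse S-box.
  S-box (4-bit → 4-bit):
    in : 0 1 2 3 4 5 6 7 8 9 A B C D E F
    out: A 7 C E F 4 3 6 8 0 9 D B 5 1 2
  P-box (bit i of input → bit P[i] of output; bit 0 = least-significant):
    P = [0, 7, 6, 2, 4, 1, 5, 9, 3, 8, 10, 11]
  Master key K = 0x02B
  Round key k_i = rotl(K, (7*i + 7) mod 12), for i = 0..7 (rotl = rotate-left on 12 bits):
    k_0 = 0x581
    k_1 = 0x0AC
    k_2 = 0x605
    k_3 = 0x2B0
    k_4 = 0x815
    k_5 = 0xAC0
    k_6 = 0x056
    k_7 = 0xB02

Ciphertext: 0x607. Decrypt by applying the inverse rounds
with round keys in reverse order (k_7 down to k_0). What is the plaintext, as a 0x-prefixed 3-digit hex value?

0x7FA

s_0 = ciphertext = 0x607
s_1 = InvRound(s_0, k_7) = 0x39A
s_2 = InvRound(s_1, k_6) = 0x683
s_3 = InvRound(s_2, k_5) = 0x2FD
s_4 = InvRound(s_3, k_4) = 0xA27
s_5 = InvRound(s_4, k_3) = 0x86C
s_6 = InvRound(s_5, k_2) = 0xB2D
s_7 = InvRound(s_6, k_1) = 0x086
s_8 = InvRound(s_7, k_0) = 0x7FA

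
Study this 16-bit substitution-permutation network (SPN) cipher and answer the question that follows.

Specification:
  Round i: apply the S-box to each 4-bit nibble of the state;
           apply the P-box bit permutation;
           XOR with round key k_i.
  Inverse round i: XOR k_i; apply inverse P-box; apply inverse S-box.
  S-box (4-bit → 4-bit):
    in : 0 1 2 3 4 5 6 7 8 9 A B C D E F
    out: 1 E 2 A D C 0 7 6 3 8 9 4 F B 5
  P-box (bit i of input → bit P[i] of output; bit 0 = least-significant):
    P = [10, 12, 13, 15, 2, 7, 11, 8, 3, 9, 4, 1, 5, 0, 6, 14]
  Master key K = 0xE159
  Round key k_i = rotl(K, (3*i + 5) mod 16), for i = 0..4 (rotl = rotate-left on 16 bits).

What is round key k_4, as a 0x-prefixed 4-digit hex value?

0xC2B3

K = 0xE159
k_0 = rotl(K, (3*0+5) mod 16) = rotl(K, 5) = 0x2B3C
k_1 = rotl(K, (3*1+5) mod 16) = rotl(K, 8) = 0x59E1
k_2 = rotl(K, (3*2+5) mod 16) = rotl(K, 11) = 0xCF0A
k_3 = rotl(K, (3*3+5) mod 16) = rotl(K, 14) = 0x7856
k_4 = rotl(K, (3*4+5) mod 16) = rotl(K, 1) = 0xC2B3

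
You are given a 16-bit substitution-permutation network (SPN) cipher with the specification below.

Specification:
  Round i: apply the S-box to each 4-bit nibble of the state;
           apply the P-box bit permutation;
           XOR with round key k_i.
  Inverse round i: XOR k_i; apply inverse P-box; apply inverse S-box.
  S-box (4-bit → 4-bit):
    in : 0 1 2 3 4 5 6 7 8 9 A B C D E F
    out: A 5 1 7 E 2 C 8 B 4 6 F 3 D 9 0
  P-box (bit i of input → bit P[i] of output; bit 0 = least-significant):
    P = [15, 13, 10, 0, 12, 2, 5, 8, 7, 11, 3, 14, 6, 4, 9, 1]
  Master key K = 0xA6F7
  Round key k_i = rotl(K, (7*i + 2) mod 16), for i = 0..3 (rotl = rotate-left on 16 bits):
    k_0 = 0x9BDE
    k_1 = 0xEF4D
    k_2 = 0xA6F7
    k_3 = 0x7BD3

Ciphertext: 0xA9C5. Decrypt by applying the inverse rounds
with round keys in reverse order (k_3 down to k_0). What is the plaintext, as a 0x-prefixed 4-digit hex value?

0x405A

s_0 = ciphertext = 0xA9C5
s_1 = InvRound(s_0, k_3) = 0x47C2
s_2 = InvRound(s_1, k_2) = 0x5748
s_3 = InvRound(s_2, k_1) = 0xF5C8
s_4 = InvRound(s_3, k_0) = 0x405A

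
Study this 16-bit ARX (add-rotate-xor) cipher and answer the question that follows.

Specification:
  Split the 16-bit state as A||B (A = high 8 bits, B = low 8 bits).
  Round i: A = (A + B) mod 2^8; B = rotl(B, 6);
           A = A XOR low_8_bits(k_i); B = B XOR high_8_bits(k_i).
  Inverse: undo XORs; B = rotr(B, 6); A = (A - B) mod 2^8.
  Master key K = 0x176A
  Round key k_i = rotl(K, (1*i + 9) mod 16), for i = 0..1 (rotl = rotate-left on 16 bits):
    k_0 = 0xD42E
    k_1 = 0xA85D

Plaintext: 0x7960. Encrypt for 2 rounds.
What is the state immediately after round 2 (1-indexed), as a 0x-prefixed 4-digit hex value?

0x9E9B

s_0 = plaintext = 0x7960
s_1 = Round(s_0, k_0) = 0xF7CC
s_2 = Round(s_1, k_1) = 0x9E9B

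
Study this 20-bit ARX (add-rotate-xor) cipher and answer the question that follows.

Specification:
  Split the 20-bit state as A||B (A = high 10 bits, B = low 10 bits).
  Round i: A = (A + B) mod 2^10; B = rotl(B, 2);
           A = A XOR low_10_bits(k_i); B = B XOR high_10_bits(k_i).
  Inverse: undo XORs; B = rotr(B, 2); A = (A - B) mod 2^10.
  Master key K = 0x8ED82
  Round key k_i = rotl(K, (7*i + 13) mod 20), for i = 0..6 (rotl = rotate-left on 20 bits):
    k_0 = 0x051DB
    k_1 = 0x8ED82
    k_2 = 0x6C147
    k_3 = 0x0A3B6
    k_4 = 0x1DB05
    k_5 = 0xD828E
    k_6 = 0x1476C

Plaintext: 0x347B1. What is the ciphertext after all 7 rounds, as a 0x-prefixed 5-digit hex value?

0xA95A8

s_0 = plaintext = 0x347B1
s_1 = Round(s_0, k_0) = 0x566D3
s_2 = Round(s_1, k_1) = 0x6B975
s_3 = Round(s_2, k_2) = 0x99065
s_4 = Round(s_3, k_3) = 0x5FDBC
s_5 = Round(s_4, k_4) = 0x0FA87
s_6 = Round(s_5, k_5) = 0x12D7E
s_7 = Round(s_6, k_6) = 0xA95A8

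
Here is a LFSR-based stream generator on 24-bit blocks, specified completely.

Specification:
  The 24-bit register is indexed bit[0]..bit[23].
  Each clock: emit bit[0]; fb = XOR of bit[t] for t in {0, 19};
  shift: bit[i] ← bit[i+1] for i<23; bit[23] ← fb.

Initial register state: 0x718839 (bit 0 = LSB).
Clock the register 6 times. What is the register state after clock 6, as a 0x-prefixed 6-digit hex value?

reg_0 = 0x718839
clock 1: out=1, reg = 0xB8C41C
clock 2: out=0, reg = 0xDC620E
clock 3: out=0, reg = 0xEE3107
clock 4: out=1, reg = 0x771883
clock 5: out=1, reg = 0xBB8C41
clock 6: out=1, reg = 0x5DC620

0x5DC620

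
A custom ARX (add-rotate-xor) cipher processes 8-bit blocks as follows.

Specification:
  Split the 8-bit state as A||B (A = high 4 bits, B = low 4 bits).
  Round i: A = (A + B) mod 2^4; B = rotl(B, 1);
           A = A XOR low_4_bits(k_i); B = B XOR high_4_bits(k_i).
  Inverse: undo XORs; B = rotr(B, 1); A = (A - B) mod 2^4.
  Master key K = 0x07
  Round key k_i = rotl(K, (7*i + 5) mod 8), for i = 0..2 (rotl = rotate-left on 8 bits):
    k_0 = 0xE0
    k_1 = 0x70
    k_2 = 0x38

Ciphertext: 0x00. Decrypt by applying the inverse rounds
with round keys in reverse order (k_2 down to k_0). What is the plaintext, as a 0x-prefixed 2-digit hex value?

s_0 = ciphertext = 0x00
s_1 = InvRound(s_0, k_2) = 0xF9
s_2 = InvRound(s_1, k_1) = 0x87
s_3 = InvRound(s_2, k_0) = 0xCC

0xCC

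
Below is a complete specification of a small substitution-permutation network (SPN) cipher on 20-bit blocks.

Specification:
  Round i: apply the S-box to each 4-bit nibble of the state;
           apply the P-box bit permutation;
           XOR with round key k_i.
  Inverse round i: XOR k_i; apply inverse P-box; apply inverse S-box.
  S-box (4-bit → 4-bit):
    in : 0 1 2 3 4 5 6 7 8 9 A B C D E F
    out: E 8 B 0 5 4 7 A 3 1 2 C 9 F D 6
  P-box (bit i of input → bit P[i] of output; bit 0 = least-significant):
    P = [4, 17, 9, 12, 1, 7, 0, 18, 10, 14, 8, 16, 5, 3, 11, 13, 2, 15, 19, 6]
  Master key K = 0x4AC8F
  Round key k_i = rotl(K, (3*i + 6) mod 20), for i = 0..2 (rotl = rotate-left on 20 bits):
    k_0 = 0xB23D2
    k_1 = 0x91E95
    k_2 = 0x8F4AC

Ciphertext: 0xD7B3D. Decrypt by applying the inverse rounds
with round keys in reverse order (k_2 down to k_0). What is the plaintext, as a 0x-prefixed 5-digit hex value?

s_0 = ciphertext = 0xD7B3D
s_1 = InvRound(s_0, k_2) = 0xA5E04
s_2 = InvRound(s_1, k_1) = 0x337F8
s_3 = InvRound(s_2, k_0) = 0x58991

0x58991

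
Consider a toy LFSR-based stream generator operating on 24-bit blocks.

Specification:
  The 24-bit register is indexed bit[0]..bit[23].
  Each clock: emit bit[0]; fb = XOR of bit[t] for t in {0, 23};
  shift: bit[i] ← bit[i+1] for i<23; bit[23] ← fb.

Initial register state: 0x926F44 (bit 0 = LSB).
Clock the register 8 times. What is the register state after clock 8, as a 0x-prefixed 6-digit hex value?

reg_0 = 0x926F44
clock 1: out=0, reg = 0xC937A2
clock 2: out=0, reg = 0xE49BD1
clock 3: out=1, reg = 0x724DE8
clock 4: out=0, reg = 0x3926F4
clock 5: out=0, reg = 0x1C937A
clock 6: out=0, reg = 0x0E49BD
clock 7: out=1, reg = 0x8724DE
clock 8: out=0, reg = 0xC3926F

0xC3926F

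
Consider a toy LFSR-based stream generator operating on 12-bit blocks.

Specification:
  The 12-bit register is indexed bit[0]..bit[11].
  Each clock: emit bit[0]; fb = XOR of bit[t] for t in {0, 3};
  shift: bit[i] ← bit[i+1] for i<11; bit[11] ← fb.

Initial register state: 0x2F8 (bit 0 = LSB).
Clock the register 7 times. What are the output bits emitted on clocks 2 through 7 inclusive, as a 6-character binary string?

001111

reg_0 = 0x2F8
clock 1: out=0, reg = 0x97C
clock 2: out=0, reg = 0xCBE
clock 3: out=0, reg = 0xE5F
clock 4: out=1, reg = 0x72F
clock 5: out=1, reg = 0x397
clock 6: out=1, reg = 0x9CB
clock 7: out=1, reg = 0x4E5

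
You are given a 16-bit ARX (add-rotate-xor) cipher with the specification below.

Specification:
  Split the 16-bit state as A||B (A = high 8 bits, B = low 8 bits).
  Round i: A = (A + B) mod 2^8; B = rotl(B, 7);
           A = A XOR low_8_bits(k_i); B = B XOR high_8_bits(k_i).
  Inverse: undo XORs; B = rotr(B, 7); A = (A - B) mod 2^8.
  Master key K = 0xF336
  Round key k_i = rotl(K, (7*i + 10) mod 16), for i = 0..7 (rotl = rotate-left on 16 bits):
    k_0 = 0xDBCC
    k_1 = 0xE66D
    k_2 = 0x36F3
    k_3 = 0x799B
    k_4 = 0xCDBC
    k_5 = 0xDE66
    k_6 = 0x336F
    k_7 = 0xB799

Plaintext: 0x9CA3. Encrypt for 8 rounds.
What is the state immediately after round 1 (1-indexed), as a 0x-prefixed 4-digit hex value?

s_0 = plaintext = 0x9CA3
s_1 = Round(s_0, k_0) = 0xF30A
s_2 = Round(s_1, k_1) = 0x90E3
s_3 = Round(s_2, k_2) = 0x80C7
s_4 = Round(s_3, k_3) = 0xDC9A
s_5 = Round(s_4, k_4) = 0xCA80
s_6 = Round(s_5, k_5) = 0x2C9E
s_7 = Round(s_6, k_6) = 0xA57C
s_8 = Round(s_7, k_7) = 0xB889

0xF30A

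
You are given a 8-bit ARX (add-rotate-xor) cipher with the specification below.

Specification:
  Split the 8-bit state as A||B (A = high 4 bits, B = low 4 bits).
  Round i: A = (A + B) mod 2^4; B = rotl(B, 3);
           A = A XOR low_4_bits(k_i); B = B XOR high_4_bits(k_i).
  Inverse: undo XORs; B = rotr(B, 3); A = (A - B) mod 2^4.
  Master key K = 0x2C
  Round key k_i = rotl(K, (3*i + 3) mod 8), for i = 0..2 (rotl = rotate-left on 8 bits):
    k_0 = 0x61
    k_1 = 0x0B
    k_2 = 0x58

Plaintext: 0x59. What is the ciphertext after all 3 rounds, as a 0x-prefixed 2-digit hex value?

s_0 = plaintext = 0x59
s_1 = Round(s_0, k_0) = 0xFA
s_2 = Round(s_1, k_1) = 0x25
s_3 = Round(s_2, k_2) = 0xFF

0xFF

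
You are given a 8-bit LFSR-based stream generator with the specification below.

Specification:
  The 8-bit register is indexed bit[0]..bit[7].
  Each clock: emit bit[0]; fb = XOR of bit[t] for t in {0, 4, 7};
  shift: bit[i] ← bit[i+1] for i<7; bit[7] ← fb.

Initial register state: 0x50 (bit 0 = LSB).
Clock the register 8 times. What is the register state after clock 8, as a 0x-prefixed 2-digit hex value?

0x23

reg_0 = 0x50
clock 1: out=0, reg = 0xA8
clock 2: out=0, reg = 0xD4
clock 3: out=0, reg = 0x6A
clock 4: out=0, reg = 0x35
clock 5: out=1, reg = 0x1A
clock 6: out=0, reg = 0x8D
clock 7: out=1, reg = 0x46
clock 8: out=0, reg = 0x23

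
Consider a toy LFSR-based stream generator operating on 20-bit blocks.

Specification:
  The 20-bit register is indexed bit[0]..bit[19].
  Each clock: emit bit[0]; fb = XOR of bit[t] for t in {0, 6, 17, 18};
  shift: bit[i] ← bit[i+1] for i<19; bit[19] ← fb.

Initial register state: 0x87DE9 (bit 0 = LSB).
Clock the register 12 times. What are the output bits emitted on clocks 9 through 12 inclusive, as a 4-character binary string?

reg_0 = 0x87DE9
clock 1: out=1, reg = 0x43EF4
clock 2: out=0, reg = 0x21F7A
clock 3: out=0, reg = 0x10FBD
clock 4: out=1, reg = 0x887DE
clock 5: out=0, reg = 0xC43EF
clock 6: out=1, reg = 0xE21F7
clock 7: out=1, reg = 0x710FB
clock 8: out=1, reg = 0x3887D
clock 9: out=1, reg = 0x9C43E
clock 10: out=0, reg = 0x4E21F
clock 11: out=1, reg = 0x2710F
clock 12: out=1, reg = 0x13887

1011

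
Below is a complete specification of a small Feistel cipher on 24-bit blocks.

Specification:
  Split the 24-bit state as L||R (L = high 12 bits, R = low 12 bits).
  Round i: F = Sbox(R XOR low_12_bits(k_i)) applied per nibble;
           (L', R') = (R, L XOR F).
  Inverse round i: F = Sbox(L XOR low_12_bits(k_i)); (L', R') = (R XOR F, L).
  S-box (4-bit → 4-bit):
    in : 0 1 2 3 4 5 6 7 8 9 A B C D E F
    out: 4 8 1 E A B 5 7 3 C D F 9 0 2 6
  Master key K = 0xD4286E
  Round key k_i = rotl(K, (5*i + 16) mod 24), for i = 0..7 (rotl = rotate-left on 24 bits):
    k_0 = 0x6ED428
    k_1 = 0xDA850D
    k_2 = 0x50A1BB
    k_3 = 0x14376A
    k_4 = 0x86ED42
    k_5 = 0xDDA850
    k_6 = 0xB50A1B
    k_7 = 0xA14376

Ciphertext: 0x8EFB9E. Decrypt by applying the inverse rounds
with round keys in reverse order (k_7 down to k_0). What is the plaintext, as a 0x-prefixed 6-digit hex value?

0xAB2BE5

s_0 = ciphertext = 0x8EFB9E
s_1 = InvRound(s_0, k_7) = 0x4528EF
s_2 = InvRound(s_1, k_6) = 0xA43452
s_3 = InvRound(s_2, k_5) = 0x5DCA43
s_4 = InvRound(s_3, k_4) = 0x9815DC
s_5 = InvRound(s_4, k_3) = 0x7F3981
s_6 = InvRound(s_5, k_2) = 0xC227F3
s_7 = InvRound(s_6, k_1) = 0xBE5C22
s_8 = InvRound(s_7, k_0) = 0xAB2BE5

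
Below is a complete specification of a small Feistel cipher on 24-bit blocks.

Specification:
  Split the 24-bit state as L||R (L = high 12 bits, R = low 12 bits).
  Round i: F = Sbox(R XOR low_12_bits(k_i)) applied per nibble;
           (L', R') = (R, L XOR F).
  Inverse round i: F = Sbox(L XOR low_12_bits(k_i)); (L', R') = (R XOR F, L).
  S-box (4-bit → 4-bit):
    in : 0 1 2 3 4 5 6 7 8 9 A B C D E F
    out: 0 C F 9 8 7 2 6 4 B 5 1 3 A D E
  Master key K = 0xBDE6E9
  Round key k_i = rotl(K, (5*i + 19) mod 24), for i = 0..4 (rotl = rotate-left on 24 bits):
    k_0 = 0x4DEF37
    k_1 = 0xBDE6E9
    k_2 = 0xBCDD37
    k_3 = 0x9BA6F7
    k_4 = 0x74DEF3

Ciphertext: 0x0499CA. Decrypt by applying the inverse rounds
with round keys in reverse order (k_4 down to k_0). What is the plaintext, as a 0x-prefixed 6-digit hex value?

0xE435D4

s_0 = ciphertext = 0x0499CA
s_1 = InvRound(s_0, k_4) = 0x4DF049
s_2 = InvRound(s_1, k_3) = 0xFBD4DF
s_3 = InvRound(s_2, k_2) = 0xB9AFBD
s_4 = InvRound(s_3, k_1) = 0x5D4B9A
s_5 = InvRound(s_4, k_0) = 0xE435D4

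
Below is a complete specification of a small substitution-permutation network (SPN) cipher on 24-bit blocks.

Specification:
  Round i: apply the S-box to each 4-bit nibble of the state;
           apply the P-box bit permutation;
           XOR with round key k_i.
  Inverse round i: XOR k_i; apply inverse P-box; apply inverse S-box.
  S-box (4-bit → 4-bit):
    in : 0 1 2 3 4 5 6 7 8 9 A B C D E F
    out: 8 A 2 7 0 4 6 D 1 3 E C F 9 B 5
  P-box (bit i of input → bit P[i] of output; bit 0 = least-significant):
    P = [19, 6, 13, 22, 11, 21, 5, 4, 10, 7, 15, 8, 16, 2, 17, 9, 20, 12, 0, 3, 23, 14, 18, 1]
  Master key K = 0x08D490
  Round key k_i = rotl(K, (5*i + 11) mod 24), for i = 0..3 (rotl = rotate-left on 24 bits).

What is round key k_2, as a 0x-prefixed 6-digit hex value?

0x011A92

K = 0x08D490
k_0 = rotl(K, (5*0+11) mod 24) = rotl(K, 11) = 0xA48046
k_1 = rotl(K, (5*1+11) mod 24) = rotl(K, 16) = 0x9008D4
k_2 = rotl(K, (5*2+11) mod 24) = rotl(K, 21) = 0x011A92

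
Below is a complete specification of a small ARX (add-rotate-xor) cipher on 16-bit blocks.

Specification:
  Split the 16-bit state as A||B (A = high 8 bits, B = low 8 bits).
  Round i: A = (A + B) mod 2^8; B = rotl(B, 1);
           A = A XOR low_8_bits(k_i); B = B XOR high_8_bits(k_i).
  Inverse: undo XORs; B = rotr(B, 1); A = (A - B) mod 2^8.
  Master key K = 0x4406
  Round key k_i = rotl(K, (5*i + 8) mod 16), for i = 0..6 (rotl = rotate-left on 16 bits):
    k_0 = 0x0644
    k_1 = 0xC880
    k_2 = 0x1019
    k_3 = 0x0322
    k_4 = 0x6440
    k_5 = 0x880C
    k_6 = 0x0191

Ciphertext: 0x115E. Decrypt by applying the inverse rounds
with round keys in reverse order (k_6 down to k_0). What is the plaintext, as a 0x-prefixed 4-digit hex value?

s_0 = ciphertext = 0x115E
s_1 = InvRound(s_0, k_6) = 0xD1AF
s_2 = InvRound(s_1, k_5) = 0x4A93
s_3 = InvRound(s_2, k_4) = 0x0FFB
s_4 = InvRound(s_3, k_3) = 0xB17C
s_5 = InvRound(s_4, k_2) = 0x7236
s_6 = InvRound(s_5, k_1) = 0x737F
s_7 = InvRound(s_6, k_0) = 0x7BBC

0x7BBC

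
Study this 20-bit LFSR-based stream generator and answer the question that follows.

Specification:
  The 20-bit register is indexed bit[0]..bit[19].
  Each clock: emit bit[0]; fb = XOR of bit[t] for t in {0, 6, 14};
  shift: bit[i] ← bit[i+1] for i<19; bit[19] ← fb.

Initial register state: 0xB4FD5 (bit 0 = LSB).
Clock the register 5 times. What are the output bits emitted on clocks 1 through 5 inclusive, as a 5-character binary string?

reg_0 = 0xB4FD5
clock 1: out=1, reg = 0xDA7EA
clock 2: out=0, reg = 0xED3F5
clock 3: out=1, reg = 0xF69FA
clock 4: out=0, reg = 0x7B4FD
clock 5: out=1, reg = 0x3DA7E

10101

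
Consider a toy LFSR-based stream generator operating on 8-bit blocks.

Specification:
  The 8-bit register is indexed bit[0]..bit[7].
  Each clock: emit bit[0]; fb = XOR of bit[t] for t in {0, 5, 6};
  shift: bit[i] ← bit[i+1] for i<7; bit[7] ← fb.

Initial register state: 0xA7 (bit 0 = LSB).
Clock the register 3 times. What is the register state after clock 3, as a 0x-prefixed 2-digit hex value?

reg_0 = 0xA7
clock 1: out=1, reg = 0x53
clock 2: out=1, reg = 0x29
clock 3: out=1, reg = 0x14

0x14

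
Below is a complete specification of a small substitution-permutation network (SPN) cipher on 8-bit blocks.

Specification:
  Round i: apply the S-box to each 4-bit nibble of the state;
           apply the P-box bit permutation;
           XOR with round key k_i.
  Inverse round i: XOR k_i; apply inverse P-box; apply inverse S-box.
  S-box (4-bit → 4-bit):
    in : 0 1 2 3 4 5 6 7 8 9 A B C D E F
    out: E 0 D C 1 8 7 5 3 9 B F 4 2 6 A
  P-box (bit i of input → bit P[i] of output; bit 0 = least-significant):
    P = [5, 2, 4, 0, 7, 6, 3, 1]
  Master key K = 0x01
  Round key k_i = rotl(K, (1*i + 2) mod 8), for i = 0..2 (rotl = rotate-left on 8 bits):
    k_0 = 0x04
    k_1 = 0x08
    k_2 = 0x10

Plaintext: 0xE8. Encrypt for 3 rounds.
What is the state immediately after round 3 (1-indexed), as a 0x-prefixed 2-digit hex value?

s_0 = plaintext = 0xE8
s_1 = Round(s_0, k_0) = 0x68
s_2 = Round(s_1, k_1) = 0xE4
s_3 = Round(s_2, k_2) = 0x78

0x78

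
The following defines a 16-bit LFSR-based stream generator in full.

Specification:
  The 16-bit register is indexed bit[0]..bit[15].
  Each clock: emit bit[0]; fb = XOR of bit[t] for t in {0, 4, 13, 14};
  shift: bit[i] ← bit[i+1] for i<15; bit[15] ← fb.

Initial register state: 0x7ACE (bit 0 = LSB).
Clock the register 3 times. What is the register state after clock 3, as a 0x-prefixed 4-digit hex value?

reg_0 = 0x7ACE
clock 1: out=0, reg = 0x3D67
clock 2: out=1, reg = 0x1EB3
clock 3: out=1, reg = 0x0F59

0x0F59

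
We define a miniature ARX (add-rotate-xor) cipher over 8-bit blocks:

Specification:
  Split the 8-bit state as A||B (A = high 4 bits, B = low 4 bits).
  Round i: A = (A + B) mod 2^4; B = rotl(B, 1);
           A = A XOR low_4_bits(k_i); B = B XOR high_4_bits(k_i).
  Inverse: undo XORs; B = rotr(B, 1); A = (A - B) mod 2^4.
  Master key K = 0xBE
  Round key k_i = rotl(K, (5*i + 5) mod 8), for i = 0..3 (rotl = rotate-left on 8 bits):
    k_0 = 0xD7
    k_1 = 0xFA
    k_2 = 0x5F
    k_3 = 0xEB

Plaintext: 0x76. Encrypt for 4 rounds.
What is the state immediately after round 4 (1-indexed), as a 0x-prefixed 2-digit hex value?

s_0 = plaintext = 0x76
s_1 = Round(s_0, k_0) = 0xA1
s_2 = Round(s_1, k_1) = 0x1D
s_3 = Round(s_2, k_2) = 0x1E
s_4 = Round(s_3, k_3) = 0x43

0x43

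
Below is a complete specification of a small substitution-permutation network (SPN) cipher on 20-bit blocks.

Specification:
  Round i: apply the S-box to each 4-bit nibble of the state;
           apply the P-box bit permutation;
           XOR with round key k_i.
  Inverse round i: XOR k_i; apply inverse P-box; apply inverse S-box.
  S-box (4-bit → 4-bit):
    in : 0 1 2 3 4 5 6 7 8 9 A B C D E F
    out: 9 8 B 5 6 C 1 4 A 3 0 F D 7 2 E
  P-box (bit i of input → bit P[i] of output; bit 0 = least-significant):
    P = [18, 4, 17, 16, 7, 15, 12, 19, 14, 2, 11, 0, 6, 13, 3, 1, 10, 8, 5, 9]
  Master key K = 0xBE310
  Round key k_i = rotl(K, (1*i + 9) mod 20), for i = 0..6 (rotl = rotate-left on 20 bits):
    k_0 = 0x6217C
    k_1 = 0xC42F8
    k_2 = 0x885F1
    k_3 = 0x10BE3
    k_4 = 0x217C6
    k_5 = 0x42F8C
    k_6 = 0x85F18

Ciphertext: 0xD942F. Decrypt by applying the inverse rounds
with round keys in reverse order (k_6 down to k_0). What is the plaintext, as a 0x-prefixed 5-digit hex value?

s_0 = ciphertext = 0xD942F
s_1 = InvRound(s_0, k_6) = 0xF1BE2
s_2 = InvRound(s_1, k_5) = 0x3BE55
s_3 = InvRound(s_2, k_4) = 0xE8598
s_4 = InvRound(s_3, k_3) = 0xCC58B
s_5 = InvRound(s_4, k_2) = 0x7C6A9
s_6 = InvRound(s_5, k_1) = 0x6618F
s_7 = InvRound(s_6, k_0) = 0x7006E

0x7006E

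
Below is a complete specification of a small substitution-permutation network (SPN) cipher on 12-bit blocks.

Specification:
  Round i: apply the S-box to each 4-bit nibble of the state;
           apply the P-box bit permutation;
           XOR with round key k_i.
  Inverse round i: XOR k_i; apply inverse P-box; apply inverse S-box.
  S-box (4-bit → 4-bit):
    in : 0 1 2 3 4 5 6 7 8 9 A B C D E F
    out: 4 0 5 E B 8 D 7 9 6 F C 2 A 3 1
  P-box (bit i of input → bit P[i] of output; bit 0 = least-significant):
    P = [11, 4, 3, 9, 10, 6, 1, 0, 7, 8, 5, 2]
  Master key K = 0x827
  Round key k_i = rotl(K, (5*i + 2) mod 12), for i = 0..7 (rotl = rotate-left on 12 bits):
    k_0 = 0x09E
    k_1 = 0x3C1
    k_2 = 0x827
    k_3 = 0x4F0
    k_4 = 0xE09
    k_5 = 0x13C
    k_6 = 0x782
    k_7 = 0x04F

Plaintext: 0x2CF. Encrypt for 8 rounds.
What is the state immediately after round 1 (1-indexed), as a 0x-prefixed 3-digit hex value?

0x87E

s_0 = plaintext = 0x2CF
s_1 = Round(s_0, k_0) = 0x87E
s_2 = Round(s_1, k_1) = 0xF17
s_3 = Round(s_2, k_2) = 0x0BF
s_4 = Round(s_3, k_3) = 0xCD3
s_5 = Round(s_4, k_4) = 0xD50
s_6 = Round(s_5, k_5) = 0x031
s_7 = Round(s_6, k_6) = 0x7E1
s_8 = Round(s_7, k_7) = 0x5AF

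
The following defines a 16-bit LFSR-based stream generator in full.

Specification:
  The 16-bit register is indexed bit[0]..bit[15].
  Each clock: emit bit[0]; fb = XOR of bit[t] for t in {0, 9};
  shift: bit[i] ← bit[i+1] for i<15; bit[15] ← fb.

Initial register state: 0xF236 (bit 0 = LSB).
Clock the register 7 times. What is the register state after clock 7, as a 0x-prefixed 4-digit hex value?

0x9FE4

reg_0 = 0xF236
clock 1: out=0, reg = 0xF91B
clock 2: out=1, reg = 0xFC8D
clock 3: out=1, reg = 0xFE46
clock 4: out=0, reg = 0xFF23
clock 5: out=1, reg = 0x7F91
clock 6: out=1, reg = 0x3FC8
clock 7: out=0, reg = 0x9FE4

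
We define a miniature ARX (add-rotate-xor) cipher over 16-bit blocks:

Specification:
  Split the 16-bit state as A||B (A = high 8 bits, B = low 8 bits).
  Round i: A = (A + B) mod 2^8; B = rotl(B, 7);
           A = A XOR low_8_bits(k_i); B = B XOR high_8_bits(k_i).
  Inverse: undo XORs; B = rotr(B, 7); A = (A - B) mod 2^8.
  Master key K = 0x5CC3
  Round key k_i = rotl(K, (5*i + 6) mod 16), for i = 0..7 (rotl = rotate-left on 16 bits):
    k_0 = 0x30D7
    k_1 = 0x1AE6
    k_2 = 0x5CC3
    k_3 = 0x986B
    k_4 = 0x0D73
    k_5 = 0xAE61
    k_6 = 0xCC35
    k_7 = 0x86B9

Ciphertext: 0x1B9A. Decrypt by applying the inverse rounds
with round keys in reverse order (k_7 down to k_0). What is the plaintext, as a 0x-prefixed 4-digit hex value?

0x9B13

s_0 = ciphertext = 0x1B9A
s_1 = InvRound(s_0, k_7) = 0x6A38
s_2 = InvRound(s_1, k_6) = 0x76E9
s_3 = InvRound(s_2, k_5) = 0x898E
s_4 = InvRound(s_3, k_4) = 0xF307
s_5 = InvRound(s_4, k_3) = 0x593F
s_6 = InvRound(s_5, k_2) = 0xD4C6
s_7 = InvRound(s_6, k_1) = 0x79B9
s_8 = InvRound(s_7, k_0) = 0x9B13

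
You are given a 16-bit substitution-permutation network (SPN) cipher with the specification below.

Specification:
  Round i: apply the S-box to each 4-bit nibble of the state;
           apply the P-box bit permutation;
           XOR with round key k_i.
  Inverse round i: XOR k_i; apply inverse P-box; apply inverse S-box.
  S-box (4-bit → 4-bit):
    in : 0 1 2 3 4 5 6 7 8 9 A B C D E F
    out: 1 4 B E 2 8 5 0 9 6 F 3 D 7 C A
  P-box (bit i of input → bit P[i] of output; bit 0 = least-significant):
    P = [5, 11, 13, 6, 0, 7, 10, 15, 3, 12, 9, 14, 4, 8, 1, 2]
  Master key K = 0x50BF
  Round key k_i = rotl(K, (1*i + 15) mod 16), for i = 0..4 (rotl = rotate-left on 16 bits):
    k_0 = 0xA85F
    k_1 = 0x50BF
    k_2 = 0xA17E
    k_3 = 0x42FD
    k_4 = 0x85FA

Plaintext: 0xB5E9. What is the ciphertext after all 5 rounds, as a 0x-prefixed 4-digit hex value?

0x84BF

s_0 = plaintext = 0xB5E9
s_1 = Round(s_0, k_0) = 0x454F
s_2 = Round(s_1, k_1) = 0x197F
s_3 = Round(s_2, k_2) = 0xBB3C
s_4 = Round(s_3, k_3) = 0xF705
s_5 = Round(s_4, k_4) = 0x84BF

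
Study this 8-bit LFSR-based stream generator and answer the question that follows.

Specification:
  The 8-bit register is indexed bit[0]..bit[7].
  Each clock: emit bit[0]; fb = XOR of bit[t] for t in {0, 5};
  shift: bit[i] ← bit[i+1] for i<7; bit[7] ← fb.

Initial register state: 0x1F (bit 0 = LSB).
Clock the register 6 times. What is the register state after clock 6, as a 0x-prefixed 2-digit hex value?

0x9C

reg_0 = 0x1F
clock 1: out=1, reg = 0x8F
clock 2: out=1, reg = 0xC7
clock 3: out=1, reg = 0xE3
clock 4: out=1, reg = 0x71
clock 5: out=1, reg = 0x38
clock 6: out=0, reg = 0x9C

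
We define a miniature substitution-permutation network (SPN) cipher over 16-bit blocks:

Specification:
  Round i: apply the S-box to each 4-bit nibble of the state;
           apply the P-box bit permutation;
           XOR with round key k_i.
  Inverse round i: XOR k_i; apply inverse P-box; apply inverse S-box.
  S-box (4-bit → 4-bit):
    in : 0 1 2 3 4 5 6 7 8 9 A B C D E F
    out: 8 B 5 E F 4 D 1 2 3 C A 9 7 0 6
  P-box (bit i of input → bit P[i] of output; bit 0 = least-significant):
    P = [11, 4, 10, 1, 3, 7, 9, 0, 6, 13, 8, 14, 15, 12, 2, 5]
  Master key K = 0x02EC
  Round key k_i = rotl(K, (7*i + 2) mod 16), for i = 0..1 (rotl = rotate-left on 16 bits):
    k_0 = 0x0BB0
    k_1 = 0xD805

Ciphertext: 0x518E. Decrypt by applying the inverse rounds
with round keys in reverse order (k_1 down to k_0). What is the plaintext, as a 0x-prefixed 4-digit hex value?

0x3BD2

s_0 = ciphertext = 0x518E
s_1 = InvRound(s_0, k_1) = 0x751C
s_2 = InvRound(s_1, k_0) = 0x3BD2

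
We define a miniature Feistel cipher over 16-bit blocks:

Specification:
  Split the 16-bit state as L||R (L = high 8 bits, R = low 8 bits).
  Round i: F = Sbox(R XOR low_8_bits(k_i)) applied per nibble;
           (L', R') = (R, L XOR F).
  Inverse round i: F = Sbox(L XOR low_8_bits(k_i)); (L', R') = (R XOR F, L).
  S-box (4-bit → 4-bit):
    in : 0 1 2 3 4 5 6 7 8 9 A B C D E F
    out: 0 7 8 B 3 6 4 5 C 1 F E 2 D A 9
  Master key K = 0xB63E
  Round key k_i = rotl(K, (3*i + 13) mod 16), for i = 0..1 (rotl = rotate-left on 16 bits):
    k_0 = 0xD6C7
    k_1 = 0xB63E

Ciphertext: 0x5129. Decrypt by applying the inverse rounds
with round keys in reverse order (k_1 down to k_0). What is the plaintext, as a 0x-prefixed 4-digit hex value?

s_0 = ciphertext = 0x5129
s_1 = InvRound(s_0, k_1) = 0x6051
s_2 = InvRound(s_1, k_0) = 0xA460

0xA460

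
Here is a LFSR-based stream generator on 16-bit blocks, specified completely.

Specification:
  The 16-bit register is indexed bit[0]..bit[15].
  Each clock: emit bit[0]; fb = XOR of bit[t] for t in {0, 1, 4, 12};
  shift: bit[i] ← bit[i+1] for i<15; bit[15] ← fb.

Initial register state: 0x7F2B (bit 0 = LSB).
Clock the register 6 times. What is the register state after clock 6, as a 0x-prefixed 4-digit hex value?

reg_0 = 0x7F2B
clock 1: out=1, reg = 0xBF95
clock 2: out=1, reg = 0xDFCA
clock 3: out=0, reg = 0x6FE5
clock 4: out=1, reg = 0xB7F2
clock 5: out=0, reg = 0xDBF9
clock 6: out=1, reg = 0xEDFC

0xEDFC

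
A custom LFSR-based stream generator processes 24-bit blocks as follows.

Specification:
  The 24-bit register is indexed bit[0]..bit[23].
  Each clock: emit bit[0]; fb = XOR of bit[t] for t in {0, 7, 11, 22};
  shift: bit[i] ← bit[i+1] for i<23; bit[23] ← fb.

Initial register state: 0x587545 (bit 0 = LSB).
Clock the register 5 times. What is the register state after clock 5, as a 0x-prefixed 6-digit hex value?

0x02C3AA

reg_0 = 0x587545
clock 1: out=1, reg = 0x2C3AA2
clock 2: out=0, reg = 0x161D51
clock 3: out=1, reg = 0x0B0EA8
clock 4: out=0, reg = 0x058754
clock 5: out=0, reg = 0x02C3AA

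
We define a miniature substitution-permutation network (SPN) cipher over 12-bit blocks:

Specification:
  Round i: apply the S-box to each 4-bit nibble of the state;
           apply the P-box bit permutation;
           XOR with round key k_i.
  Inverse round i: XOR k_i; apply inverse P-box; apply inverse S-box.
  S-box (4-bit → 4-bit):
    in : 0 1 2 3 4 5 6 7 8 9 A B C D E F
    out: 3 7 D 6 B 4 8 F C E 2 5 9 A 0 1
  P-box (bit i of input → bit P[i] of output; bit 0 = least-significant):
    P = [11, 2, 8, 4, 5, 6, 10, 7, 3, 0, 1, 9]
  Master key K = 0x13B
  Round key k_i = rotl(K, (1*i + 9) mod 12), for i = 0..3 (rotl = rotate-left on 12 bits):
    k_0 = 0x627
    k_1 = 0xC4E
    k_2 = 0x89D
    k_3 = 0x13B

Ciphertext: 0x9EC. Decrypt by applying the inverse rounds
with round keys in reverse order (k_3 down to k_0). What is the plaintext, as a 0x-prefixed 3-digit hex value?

0x310

s_0 = ciphertext = 0x9EC
s_1 = InvRound(s_0, k_3) = 0x3D4
s_2 = InvRound(s_1, k_2) = 0x4AB
s_3 = InvRound(s_2, k_1) = 0xA40
s_4 = InvRound(s_3, k_0) = 0x310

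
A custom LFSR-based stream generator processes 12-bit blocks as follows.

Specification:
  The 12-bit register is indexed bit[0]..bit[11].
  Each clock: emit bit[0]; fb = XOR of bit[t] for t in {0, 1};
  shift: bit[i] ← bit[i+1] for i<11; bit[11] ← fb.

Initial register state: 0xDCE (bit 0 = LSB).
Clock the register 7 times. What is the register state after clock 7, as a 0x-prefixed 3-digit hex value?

reg_0 = 0xDCE
clock 1: out=0, reg = 0xEE7
clock 2: out=1, reg = 0x773
clock 3: out=1, reg = 0x3B9
clock 4: out=1, reg = 0x9DC
clock 5: out=0, reg = 0x4EE
clock 6: out=0, reg = 0xA77
clock 7: out=1, reg = 0x53B

0x53B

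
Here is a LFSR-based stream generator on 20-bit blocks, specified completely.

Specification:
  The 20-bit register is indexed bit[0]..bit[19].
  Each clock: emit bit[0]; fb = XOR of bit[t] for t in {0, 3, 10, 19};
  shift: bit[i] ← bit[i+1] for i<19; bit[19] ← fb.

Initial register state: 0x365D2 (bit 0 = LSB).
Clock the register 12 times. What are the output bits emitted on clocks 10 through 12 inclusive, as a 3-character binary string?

reg_0 = 0x365D2
clock 1: out=0, reg = 0x9B2E9
clock 2: out=1, reg = 0xCD974
clock 3: out=0, reg = 0xE6CBA
clock 4: out=0, reg = 0xF365D
clock 5: out=1, reg = 0x79B2E
clock 6: out=0, reg = 0xBCD97
clock 7: out=1, reg = 0xDE6CB
clock 8: out=1, reg = 0x6F365
clock 9: out=1, reg = 0xB79B2
clock 10: out=0, reg = 0xDBCD9
clock 11: out=1, reg = 0x6DE6C
clock 12: out=0, reg = 0x36F36

010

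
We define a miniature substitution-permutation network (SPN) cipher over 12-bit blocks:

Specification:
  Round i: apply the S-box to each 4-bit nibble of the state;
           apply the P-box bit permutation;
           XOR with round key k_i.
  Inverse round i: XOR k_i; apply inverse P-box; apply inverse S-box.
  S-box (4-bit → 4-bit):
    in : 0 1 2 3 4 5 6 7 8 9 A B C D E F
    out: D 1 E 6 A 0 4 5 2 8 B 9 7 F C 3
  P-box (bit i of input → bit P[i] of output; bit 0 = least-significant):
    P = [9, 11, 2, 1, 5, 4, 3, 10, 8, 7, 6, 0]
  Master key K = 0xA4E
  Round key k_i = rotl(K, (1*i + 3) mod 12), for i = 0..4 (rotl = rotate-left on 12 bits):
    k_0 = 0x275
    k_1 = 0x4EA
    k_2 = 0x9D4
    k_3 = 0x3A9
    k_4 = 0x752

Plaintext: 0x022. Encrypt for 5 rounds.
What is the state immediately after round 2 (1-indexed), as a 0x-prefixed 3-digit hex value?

s_0 = plaintext = 0x022
s_1 = Round(s_0, k_0) = 0xF2A
s_2 = Round(s_1, k_1) = 0xB70
s_3 = Round(s_2, k_2) = 0xAFB
s_4 = Round(s_3, k_3) = 0x01A
s_5 = Round(s_4, k_4) = 0xC31

0xB70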